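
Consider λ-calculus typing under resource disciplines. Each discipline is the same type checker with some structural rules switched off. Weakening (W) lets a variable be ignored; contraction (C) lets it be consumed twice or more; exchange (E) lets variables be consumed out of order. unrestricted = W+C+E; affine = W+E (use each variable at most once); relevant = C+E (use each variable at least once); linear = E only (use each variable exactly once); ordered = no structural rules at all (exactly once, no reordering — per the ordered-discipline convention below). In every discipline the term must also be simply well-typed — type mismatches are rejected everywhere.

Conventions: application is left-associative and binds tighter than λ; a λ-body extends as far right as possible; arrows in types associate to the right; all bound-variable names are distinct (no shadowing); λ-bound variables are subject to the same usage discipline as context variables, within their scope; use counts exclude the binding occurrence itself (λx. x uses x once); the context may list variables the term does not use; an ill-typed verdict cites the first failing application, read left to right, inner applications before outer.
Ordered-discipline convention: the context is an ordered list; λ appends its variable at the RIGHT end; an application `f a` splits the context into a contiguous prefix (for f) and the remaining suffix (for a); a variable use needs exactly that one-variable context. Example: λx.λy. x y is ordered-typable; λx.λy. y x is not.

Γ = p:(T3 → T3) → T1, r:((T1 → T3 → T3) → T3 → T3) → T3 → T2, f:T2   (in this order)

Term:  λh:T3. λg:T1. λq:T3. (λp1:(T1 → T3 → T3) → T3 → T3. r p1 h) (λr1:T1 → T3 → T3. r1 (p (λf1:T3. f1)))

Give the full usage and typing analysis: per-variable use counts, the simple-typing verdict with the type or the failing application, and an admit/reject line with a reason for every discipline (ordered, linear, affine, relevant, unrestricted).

counts: p=1, r=1, f=0, h (bound)=1, g (bound)=0, q (bound)=0, p1 (bound)=1, r1 (bound)=1, f1 (bound)=1
use order (left to right): r, p1, h, r1, p, f1
typing: well-typed — term : T3 → T1 → T3 → T2
ordered: ✗, needs weakening: f, g, q unused
linear: ✗, needs weakening: f, g, q unused
affine: ✓, at most one use each (p, r, f, h, g, q, p1, r1, f1)
relevant: ✗, needs weakening: f, g, q unused
unrestricted: ✓, simply typable at T3 → T1 → T3 → T2; W, C, E all held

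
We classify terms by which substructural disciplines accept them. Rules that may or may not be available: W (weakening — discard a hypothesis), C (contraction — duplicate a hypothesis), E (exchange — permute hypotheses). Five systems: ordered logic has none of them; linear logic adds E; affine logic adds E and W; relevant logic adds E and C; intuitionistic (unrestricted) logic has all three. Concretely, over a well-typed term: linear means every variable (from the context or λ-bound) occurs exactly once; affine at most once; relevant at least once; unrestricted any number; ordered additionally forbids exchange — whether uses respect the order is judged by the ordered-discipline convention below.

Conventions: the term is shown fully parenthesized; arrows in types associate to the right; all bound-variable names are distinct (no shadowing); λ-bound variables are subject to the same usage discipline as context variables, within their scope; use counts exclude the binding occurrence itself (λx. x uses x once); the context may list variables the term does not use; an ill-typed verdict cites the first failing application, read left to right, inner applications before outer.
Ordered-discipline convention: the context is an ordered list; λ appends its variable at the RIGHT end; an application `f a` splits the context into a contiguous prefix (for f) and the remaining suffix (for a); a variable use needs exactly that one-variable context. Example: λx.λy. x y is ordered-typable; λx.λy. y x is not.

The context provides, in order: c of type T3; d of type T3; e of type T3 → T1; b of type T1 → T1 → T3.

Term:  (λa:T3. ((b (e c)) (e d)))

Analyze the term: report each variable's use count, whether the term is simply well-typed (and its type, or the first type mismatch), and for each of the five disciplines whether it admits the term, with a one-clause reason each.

usage: c ×1; d ×1; e ×2; b ×1; a [bound] ×0
left-to-right use order: b, e, c, e, d
typing: well-typed — term : T3 → T3
ordered: ✗ — needs contraction — e ×2; a never used (weakening)
linear: ✗ — needs contraction — e ×2; a never used (weakening)
affine: ✗ — needs contraction — e ×2
relevant: ✗ — a never used (weakening)
unrestricted: ✓ — type-checks (T3 → T3) and nothing is barred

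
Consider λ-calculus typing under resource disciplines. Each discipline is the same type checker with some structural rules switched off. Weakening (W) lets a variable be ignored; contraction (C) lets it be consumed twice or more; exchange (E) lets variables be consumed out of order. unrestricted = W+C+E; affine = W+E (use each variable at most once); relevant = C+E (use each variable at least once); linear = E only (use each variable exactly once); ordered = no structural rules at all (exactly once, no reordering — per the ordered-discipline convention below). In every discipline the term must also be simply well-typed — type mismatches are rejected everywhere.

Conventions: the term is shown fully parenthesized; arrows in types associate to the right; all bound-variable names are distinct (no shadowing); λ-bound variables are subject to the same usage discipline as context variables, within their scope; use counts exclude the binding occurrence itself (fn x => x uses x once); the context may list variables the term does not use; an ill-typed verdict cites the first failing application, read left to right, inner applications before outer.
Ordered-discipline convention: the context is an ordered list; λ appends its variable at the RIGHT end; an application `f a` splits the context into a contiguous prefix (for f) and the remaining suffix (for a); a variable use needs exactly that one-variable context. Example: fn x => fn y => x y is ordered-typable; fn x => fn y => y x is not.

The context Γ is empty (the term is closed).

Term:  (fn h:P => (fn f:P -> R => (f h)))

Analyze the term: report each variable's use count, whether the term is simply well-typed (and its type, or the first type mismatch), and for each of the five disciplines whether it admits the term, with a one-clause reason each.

usage: h (bound): 1×; f (bound): 1×
order of uses: f, h
typing: well-typed — term : P -> (P -> R) -> R
ordered: ✗ — no ordered split (uses run f, h)
linear: ✓ — each of h, f used exactly once
affine: ✓ — none of h, f used more than once
relevant: ✓ — h, f: all used, weakening unneeded
unrestricted: ✓ — well-typed at P -> (P -> R) -> R; no restrictions here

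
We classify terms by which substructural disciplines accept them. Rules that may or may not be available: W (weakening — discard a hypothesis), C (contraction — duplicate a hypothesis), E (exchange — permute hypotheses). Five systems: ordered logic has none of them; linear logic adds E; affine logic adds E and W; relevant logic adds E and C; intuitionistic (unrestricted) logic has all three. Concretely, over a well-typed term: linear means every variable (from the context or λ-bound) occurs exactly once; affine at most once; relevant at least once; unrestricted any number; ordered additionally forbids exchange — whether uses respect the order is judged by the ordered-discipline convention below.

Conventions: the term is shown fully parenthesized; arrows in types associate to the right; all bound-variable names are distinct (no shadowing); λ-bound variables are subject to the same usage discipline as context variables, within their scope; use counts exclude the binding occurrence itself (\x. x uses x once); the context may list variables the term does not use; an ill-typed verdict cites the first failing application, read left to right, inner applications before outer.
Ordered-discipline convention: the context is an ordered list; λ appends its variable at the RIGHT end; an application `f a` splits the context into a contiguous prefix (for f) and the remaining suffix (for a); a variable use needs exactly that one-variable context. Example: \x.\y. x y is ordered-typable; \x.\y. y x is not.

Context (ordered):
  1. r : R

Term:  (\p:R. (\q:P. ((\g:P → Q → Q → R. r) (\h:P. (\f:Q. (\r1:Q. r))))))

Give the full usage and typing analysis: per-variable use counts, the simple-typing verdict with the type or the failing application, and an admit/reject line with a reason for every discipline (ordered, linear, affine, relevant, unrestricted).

counts: r: 2×, p [bound]: 0×, q [bound]: 0×, g [bound]: 0×, h [bound]: 0×, f [bound]: 0×, r1 [bound]: 0×
uses in reading order: r, r
typing: well-typed — term : R → P → R
ordered ✗ (r ×2 used more than once (contraction); p, q, g, h, f, r1 left unused)
linear ✗ (r ×2 used more than once (contraction); p, q, g, h, f, r1 left unused)
affine ✗ (r ×2 used more than once (contraction))
relevant ✗ (p, q, g, h, f, r1 left unused)
unrestricted ✓ (simply typable at R → P → R; W, C, E all held)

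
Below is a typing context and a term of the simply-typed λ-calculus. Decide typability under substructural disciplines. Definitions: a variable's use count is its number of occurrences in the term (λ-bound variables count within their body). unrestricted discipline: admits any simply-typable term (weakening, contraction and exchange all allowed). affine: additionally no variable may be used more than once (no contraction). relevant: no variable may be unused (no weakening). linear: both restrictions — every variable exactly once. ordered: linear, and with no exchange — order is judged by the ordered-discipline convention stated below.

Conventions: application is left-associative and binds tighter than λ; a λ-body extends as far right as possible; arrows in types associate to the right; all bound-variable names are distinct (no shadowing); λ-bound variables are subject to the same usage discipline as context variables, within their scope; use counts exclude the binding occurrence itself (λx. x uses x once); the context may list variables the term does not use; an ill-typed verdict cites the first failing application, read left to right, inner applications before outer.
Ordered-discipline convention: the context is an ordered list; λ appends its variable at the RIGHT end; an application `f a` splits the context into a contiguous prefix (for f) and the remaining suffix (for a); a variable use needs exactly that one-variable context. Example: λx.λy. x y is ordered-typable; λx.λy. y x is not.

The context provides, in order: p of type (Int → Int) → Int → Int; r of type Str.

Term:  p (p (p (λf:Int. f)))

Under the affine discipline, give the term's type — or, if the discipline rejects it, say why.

not well-typed under affine — needs contraction — p ×3
counts: p ×3, r ×0, f (bound) ×1
use order (left to right): p, p, p, f
typing: well-typed at Int → Int
summary: ordered ✗ · linear ✗ · affine ✗ · relevant ✗ · unrestricted ✓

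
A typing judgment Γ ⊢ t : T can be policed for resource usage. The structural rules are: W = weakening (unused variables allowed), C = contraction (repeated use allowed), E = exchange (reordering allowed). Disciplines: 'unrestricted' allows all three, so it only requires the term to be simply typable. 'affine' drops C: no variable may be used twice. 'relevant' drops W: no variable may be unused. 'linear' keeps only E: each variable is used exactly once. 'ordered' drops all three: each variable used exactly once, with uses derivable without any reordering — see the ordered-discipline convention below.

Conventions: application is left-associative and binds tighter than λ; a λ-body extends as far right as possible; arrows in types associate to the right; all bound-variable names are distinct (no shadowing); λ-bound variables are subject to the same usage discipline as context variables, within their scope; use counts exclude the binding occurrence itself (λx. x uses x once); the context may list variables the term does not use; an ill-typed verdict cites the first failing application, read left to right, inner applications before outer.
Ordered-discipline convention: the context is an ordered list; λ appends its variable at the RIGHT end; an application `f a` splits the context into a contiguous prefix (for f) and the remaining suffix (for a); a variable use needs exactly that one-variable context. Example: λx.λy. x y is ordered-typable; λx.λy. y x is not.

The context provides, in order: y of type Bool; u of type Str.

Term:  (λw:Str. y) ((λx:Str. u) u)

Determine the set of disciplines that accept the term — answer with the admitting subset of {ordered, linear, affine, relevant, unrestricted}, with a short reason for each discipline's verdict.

admitted by: unrestricted
usage: y=1, u=2, w [bound]=0, x [bound]=0
uses in reading order: y, u, u
typing: ✓ — Bool
ordered: ✗ — uses contraction: u ×2; needs weakening: w, x unused
linear: ✗ — uses contraction: u ×2; needs weakening: w, x unused
affine: ✗ — uses contraction: u ×2
relevant: ✗ — needs weakening: w, x unused
unrestricted: ✓ — typability at Bool is all that's needed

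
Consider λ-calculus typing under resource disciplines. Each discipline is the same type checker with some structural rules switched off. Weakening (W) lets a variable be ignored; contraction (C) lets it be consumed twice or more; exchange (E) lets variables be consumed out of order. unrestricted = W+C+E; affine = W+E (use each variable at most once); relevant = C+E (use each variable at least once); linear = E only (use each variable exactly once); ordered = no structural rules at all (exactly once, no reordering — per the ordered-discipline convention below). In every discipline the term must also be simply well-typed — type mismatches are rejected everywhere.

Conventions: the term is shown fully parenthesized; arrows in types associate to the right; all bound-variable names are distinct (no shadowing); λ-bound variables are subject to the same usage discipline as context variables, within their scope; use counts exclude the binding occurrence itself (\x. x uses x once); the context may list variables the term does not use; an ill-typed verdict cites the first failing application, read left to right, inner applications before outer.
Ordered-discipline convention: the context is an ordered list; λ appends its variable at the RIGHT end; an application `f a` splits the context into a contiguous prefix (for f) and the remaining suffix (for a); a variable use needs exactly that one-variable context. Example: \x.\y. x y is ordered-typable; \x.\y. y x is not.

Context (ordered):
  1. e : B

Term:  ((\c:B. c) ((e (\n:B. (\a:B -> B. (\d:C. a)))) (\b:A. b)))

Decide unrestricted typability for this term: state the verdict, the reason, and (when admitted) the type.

no — fails simple typing
counts: e: 1×; c [bound]: 1×; n [bound]: 0×; a [bound]: 1×; d [bound]: 0×; b [bound]: 1×
left-to-right use order: c, e, a, b
typing: ill-typed: applying a non-function (B)
per-discipline verdicts: ordered ✗ | linear ✗ | affine ✗ | relevant ✗ | unrestricted ✗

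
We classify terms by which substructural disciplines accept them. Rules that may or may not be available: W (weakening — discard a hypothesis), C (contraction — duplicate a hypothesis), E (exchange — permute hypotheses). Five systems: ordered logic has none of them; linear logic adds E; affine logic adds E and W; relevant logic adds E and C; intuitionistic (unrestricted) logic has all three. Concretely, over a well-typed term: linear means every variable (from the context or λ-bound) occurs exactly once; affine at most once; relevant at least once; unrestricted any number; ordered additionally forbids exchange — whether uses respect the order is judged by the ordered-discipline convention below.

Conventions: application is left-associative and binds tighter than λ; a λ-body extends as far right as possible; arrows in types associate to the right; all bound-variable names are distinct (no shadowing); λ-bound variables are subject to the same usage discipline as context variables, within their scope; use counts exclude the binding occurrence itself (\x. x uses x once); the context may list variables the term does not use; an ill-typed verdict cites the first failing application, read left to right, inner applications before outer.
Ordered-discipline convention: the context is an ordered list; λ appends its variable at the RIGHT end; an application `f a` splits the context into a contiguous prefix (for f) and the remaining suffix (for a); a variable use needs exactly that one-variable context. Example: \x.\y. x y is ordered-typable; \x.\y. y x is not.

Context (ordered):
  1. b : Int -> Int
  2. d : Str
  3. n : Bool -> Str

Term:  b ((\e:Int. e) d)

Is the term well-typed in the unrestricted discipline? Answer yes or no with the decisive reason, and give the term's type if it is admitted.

no — the type mismatch rejects it
counts: b=1, d=1, n=0, e [bound]=1
uses in reading order: b, e, d
typing: ill-typed: a function awaiting Int gets Str
summary: ordered ✗ · linear ✗ · affine ✗ · relevant ✗ · unrestricted ✗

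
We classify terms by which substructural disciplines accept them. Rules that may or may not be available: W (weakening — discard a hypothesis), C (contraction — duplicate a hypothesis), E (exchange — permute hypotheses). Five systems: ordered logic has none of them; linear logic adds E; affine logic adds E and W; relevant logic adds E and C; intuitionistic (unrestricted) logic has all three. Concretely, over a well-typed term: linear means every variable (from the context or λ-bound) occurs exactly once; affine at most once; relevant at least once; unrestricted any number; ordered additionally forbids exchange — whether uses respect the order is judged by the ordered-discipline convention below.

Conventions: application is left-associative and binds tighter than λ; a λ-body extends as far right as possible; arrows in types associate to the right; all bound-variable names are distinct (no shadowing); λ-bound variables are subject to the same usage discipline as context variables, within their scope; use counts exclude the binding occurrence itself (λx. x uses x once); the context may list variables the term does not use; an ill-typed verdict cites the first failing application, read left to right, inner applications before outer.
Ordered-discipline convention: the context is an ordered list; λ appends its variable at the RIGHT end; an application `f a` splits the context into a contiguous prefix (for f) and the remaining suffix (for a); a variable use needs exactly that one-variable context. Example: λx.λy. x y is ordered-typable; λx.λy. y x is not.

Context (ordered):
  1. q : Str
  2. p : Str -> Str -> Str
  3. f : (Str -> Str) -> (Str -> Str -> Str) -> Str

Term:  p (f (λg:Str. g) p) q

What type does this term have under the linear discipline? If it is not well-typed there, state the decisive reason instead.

not well-typed under linear — needs contraction — p ×2
counts: q=1; p=2; f=1; g (bound)=1
order of uses: p, f, g, p, q
typing: well-typed — term : Str
per-discipline verdicts: ordered ✗; linear ✗; affine ✗; relevant ✓; unrestricted ✓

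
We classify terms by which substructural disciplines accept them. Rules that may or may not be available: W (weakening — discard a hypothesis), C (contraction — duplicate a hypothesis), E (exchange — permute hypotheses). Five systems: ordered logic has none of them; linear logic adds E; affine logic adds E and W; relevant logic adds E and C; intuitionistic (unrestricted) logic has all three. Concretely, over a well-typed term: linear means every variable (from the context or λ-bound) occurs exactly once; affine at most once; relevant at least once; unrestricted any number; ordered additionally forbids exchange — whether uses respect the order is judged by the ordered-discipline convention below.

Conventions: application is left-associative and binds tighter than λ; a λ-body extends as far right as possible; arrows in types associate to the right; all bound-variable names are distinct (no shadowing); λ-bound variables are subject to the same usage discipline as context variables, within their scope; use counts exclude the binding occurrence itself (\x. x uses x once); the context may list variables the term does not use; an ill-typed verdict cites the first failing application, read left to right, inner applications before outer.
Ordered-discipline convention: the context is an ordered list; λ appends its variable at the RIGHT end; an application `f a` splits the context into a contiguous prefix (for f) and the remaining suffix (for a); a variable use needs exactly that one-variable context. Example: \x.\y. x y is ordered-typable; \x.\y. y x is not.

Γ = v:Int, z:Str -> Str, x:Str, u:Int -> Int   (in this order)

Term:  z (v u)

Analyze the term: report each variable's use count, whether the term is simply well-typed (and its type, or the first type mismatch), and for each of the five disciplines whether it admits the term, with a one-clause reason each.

use counts: v: 1, z: 1, x: 0, u: 1
left-to-right use order: z, v, u
typing: ill-typed: can't apply a value of type Int
ordered: ✗, the type mismatch rejects it
linear: ✗, not simply typable
affine: ✗, fails simple typing
relevant: ✗, a type mismatch blocks all five
unrestricted: ✗, the type mismatch rejects it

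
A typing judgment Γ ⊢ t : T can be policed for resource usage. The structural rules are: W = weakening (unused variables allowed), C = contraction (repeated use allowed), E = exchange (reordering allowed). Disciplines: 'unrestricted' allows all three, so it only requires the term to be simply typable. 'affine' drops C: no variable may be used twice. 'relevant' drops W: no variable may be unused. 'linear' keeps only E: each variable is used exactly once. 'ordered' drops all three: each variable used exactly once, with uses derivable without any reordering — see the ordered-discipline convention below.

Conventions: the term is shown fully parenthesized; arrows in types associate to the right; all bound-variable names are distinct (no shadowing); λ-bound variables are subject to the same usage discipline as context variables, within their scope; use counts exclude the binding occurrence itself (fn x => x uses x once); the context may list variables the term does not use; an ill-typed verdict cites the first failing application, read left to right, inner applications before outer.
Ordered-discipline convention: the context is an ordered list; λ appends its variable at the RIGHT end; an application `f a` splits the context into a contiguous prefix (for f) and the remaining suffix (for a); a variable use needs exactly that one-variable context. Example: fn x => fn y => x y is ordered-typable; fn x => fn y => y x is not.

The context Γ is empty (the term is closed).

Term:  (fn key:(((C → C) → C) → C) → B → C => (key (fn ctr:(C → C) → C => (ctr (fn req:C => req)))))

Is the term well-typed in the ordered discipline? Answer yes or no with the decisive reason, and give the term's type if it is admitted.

yes — one use each (key, ctr, req); ordered split holds; term : ((((C → C) → C) → C) → B → C) → B → C
use counts: key (bound) ×1; ctr (bound) ×1; req (bound) ×1
uses in reading order: key, ctr, req
typing: the term checks, with type ((((C → C) → C) → C) → B → C) → B → C
summary: ordered ✓ · linear ✓ · affine ✓ · relevant ✓ · unrestricted ✓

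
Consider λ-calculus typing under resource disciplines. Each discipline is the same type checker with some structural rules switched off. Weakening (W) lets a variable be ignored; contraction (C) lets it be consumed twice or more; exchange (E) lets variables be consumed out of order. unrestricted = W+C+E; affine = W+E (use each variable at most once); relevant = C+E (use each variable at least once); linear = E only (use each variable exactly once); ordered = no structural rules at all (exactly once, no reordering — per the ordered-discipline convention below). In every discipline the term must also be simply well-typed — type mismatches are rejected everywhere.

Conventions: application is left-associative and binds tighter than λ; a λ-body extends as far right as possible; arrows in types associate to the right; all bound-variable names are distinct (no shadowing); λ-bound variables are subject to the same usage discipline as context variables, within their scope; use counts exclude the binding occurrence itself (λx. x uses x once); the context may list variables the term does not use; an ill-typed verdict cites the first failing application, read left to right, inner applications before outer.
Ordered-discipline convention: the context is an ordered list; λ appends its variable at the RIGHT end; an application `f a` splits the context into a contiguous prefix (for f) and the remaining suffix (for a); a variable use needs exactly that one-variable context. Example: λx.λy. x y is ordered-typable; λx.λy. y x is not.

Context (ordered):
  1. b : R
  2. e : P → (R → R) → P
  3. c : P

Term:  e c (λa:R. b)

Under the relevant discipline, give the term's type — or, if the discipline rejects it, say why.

not well-typed under relevant — a never used (weakening)
variable uses: b: 1; e: 1; c: 1; a (bound): 0
uses in reading order: e, c, b
typing: well-typed — term : P
per-discipline verdicts: ordered ✗; linear ✗; affine ✓; relevant ✗; unrestricted ✓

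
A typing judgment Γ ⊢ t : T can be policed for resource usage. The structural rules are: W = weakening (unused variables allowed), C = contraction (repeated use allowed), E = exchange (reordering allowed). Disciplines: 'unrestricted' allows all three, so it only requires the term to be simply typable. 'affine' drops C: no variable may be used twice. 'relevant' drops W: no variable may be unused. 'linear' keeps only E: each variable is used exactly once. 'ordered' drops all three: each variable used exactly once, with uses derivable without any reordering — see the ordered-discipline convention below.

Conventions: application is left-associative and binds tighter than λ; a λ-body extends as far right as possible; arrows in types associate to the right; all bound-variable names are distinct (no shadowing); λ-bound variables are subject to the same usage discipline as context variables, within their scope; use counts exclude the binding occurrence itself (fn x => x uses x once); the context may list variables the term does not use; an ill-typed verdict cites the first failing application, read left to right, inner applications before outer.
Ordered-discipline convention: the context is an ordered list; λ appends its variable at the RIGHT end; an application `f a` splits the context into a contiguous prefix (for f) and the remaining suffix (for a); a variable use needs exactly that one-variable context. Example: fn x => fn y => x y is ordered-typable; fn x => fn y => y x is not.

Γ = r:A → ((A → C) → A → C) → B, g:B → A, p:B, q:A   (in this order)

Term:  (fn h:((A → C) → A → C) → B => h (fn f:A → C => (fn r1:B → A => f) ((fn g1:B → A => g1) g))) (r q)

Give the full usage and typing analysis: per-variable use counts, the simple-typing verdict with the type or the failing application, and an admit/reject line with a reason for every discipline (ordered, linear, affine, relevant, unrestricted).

usage: r: 1×; g: 1×; p: 0×; q: 1×; h [bound]: 1×; f [bound]: 1×; r1 [bound]: 0×; g1 [bound]: 1×
uses in reading order: h, f, g1, g, r, q
typing: ✓ — B
ordered: ✗ — unused: p, r1 — weakening required
linear: ✗ — unused: p, r1 — weakening required
affine: ✓ — at most one use each (r, g, p, q, h, f, r1, g1)
relevant: ✗ — unused: p, r1 — weakening required
unrestricted: ✓ — type-checks (B) and nothing is barred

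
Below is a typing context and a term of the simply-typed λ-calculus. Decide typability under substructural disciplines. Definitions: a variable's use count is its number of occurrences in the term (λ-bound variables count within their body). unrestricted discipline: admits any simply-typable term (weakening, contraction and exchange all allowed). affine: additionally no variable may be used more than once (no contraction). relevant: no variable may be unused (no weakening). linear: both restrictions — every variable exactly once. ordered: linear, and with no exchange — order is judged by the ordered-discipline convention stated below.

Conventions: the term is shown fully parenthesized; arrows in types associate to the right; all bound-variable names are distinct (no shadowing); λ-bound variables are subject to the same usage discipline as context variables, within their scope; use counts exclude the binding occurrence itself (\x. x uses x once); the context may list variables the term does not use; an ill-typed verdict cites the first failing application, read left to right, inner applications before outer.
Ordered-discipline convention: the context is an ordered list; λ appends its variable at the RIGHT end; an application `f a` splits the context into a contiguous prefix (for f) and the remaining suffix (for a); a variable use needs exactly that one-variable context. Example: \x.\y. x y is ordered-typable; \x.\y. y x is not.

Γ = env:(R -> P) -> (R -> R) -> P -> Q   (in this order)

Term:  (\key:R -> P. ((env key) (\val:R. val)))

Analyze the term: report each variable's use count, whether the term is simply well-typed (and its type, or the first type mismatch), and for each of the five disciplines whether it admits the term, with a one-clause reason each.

variable uses: env: 1×; key (λ-bound): 1×; val (λ-bound): 1×
order of uses: env, key, val
typing: well-typed — term : (R -> P) -> P -> Q
ordered: ✓, one use each (env, key, val); ordered split holds
linear: ✓, exactly-once usage across env, key, val
affine: ✓, none of env, key, val used more than once
relevant: ✓, env, key, val: all used, weakening unneeded
unrestricted: ✓, typability at (R -> P) -> P -> Q is all that's needed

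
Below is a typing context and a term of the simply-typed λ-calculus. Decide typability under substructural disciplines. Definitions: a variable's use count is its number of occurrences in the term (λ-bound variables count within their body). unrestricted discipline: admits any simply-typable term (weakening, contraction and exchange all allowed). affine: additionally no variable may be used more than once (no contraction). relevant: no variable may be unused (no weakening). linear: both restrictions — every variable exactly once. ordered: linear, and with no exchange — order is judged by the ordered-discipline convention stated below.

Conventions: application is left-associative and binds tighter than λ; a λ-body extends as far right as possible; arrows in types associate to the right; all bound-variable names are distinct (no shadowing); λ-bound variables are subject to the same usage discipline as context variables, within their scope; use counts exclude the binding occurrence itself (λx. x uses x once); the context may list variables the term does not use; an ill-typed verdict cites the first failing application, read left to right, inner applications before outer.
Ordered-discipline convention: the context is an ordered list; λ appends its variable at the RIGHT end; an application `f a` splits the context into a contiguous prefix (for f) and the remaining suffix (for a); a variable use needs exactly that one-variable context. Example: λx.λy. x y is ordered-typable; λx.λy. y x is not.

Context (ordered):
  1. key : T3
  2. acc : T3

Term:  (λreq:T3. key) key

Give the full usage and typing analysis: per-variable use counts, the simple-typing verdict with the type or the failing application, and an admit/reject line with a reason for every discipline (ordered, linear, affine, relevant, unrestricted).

use counts: key: 2×, acc: 0×, req (λ-bound): 0×
use order (left to right): key, key
typing: well-typed — term : T3
ordered: ✗, needs contraction — key ×2; unused: acc, req — weakening required
linear: ✗, needs contraction — key ×2; unused: acc, req — weakening required
affine: ✗, needs contraction — key ×2
relevant: ✗, unused: acc, req — weakening required
unrestricted: ✓, type-checks (T3) and nothing is barred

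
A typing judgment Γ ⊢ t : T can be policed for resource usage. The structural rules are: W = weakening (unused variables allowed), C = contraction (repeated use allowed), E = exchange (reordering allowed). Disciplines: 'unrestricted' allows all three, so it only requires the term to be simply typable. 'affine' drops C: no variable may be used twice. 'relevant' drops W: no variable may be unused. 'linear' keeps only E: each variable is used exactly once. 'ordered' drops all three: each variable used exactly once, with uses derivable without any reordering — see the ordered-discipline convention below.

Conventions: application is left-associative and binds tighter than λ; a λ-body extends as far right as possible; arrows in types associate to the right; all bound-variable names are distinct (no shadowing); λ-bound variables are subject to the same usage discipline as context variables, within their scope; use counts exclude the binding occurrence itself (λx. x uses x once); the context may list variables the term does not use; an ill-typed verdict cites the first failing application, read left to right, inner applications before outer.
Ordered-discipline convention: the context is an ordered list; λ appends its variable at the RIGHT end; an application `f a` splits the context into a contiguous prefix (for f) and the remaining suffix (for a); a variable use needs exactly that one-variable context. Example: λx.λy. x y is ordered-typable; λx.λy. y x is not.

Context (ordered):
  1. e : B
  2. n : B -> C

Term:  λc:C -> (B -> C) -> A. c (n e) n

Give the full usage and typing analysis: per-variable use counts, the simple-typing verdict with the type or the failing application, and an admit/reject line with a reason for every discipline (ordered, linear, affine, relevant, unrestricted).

counts: e: 1×; n: 2×; c (bound): 1×
left-to-right use order: c, n, e, n
typing: well-typed — term : (C -> (B -> C) -> A) -> A
ordered: ✗, repeated use of n ×2
linear: ✗, repeated use of n ×2
affine: ✗, repeated use of n ×2
relevant: ✓, every one of e, n, c appears
unrestricted: ✓, type-checks ((C -> (B -> C) -> A) -> A) and nothing is barred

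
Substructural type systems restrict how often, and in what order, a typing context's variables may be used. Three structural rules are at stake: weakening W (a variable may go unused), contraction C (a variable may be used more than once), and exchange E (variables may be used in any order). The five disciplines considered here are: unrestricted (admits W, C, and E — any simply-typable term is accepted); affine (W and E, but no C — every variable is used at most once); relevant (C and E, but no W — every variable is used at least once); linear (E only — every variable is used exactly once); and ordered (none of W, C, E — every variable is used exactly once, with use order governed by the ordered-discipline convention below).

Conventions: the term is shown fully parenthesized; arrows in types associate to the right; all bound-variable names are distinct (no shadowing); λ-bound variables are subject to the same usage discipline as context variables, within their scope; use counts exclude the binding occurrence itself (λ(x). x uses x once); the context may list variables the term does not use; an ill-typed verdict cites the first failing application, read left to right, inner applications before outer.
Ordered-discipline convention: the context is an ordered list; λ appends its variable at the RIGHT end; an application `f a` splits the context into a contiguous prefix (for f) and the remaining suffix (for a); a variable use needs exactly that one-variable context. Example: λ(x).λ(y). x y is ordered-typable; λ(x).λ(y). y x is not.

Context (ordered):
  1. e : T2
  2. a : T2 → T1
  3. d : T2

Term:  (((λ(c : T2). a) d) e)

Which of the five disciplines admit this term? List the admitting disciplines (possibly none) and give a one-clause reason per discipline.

admitted in: affine, unrestricted
usage: e: 1; a: 1; d: 1; c [bound]: 0
left-to-right use order: a, d, e
typing: the term checks, with type T1
ordered ✗ (c left unused)
linear ✗ (c left unused)
affine ✓ (no duplicate uses among e, a, d, c)
relevant ✗ (c left unused)
unrestricted ✓ (type-checks (T1) and nothing is barred)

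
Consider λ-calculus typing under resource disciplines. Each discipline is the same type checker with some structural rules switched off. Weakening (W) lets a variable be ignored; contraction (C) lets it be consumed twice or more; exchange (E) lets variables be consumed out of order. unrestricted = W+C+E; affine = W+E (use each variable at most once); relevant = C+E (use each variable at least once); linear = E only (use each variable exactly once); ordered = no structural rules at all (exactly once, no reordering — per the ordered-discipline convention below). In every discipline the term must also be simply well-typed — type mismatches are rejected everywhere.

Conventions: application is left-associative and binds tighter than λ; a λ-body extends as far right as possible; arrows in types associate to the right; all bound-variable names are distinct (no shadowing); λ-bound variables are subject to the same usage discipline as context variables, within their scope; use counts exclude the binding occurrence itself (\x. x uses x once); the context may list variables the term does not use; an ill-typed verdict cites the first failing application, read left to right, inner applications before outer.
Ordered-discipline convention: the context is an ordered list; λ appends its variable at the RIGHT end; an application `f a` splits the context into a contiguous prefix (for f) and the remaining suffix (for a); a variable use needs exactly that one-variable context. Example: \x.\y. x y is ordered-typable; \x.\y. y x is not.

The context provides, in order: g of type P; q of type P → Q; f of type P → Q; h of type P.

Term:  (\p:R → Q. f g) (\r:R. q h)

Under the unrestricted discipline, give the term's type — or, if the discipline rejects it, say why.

term : Q
variable uses: g=1; q=1; f=1; h=1; p (λ-bound)=0; r (λ-bound)=0
use order (left to right): f, g, q, h
typing: well-typed — term : Q
per-discipline verdicts: ordered ✗ · linear ✗ · affine ✓ · relevant ✗ · unrestricted ✓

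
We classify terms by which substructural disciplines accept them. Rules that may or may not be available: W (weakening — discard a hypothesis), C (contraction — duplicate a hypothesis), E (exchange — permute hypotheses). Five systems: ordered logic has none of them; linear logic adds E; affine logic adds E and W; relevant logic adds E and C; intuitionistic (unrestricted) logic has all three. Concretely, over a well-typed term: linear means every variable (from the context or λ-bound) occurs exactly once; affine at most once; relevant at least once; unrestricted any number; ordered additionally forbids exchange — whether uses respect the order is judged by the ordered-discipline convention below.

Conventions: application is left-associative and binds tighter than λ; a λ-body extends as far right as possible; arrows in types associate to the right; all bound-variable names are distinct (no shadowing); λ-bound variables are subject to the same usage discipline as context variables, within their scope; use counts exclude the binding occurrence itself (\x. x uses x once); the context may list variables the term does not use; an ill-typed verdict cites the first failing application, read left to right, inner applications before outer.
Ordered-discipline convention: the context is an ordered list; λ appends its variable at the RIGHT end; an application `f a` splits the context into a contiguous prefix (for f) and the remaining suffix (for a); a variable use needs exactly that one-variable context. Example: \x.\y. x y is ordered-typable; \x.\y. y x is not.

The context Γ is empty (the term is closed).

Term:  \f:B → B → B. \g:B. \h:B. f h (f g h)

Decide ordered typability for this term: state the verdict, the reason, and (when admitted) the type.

no — repeated use of f ×2, h ×2
variable uses: f [bound]: 2, g [bound]: 1, h [bound]: 2
uses in reading order: f, h, f, g, h
typing: well-typed — term : (B → B → B) → B → B → B
per-discipline verdicts: ordered ✗, linear ✗, affine ✗, relevant ✓, unrestricted ✓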